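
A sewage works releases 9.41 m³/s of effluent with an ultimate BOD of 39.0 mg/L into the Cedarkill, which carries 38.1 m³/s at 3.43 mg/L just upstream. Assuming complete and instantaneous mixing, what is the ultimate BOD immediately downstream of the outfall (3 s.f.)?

Flow-weighted mixing: C = (Q_r C_r + Q_w C_w)/(Q_r + Q_w)
= (38.1×3.43 + 9.41×39.0)/(38.1 + 9.41) = 497.7/47.51 = 10.48 mg/L.

10.5 mg/L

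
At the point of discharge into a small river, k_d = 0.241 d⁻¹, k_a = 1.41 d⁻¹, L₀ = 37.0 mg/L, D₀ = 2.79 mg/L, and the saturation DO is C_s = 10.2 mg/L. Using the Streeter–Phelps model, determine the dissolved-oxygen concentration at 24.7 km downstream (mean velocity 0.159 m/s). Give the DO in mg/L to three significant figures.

DO ≈ 5.64 mg/L

Travel time t = x/v = 24.7 km / (0.159 m/s) = 24700 m / 0.159 m/s = 155300 s = 1.798 d.
k_d L₀/(k_a−k_d) = 0.241×37.0/(1.41−0.241) = 8.917/1.169 = 7.628 mg/L.
e^(−k_d t) = e^(−0.241×1.798) = 0.6484; e^(−k_a t) = e^(−1.41×1.798) = 0.07925.
D = 7.628 × (0.6484 − 0.07925) + 2.79 × 0.07925 = 4.341 + 0.2211 = 4.562 mg/L.
DO = C_s − D = 10.2 − 4.562 = 5.638 mg/L.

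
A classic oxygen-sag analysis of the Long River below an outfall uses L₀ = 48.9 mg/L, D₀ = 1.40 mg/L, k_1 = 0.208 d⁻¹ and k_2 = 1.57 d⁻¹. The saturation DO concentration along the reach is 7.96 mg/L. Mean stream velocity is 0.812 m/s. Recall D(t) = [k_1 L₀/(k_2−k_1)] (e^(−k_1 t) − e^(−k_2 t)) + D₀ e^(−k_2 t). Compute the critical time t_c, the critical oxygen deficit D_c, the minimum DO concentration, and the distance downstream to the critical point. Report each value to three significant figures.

t_c ≈ 1.33 d; D_c ≈ 4.91 mg/L; min DO ≈ 3.05 mg/L; x_c ≈ 93.4 km

t_c = [1/(k_2−k_1)] ln[(k_2/k_1)(1 − D₀(k_2−k_1)/(k_1 L₀))]
= [1/(1.57−0.208)] ln[(1.57/0.208)(1 − 1.40×1.362/(0.208×48.9))]
= (1/1.362) ln[7.548 × 0.8125] = 0.7342 × ln(6.133) = 0.7342 × 1.814 = 1.332 d.
L(t_c) = L₀ e^(−k_1 t_c) = 48.9 × 0.7581 = 37.07 mg/L, and at the critical point k_2 D_c = k_1 L, so D_c = (0.208/1.57) × 37.07 = 4.911 mg/L.
Minimum DO = C_s − D_c = 7.96 − 4.911 = 3.049 mg/L.
x_c = v t_c = 0.812 m/s × 1.332 d × 86400 s/d = 93420 m ≈ 93.4 km.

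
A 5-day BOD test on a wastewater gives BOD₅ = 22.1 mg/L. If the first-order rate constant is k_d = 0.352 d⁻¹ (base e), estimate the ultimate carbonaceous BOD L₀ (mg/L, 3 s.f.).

L₀ ≈ 26.7 mg/L

BOD₅ = L₀(1 − e^(−5k_d)) ⇒ L₀ = BOD₅ / (1 − e^(−5×0.352))
= 22.1 / (1 − 0.1720) = 22.1 / 0.8280 = 26.69 mg/L.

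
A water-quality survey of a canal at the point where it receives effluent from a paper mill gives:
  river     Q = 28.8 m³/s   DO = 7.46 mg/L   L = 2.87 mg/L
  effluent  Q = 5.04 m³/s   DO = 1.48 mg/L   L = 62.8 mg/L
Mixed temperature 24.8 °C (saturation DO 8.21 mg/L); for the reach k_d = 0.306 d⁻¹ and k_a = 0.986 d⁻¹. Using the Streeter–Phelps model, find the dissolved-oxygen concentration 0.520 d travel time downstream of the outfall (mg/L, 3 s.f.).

Mixed DO = (28.8×7.46 + 5.04×1.48)/(28.8+5.04) = 222.3/33.84 = 6.569 mg/L.
Mixed L₀ = (28.8×2.87 + 5.04×62.8)/(33.84) = 399.2/33.84 = 11.80 mg/L.
Initial deficit D₀ = C_s − DO₀ = 8.21 − 6.569 = 1.641 mg/L.
D(0.520) = [0.306×11.80/(0.986−0.306)](e^(−0.306×0.520) − e^(−0.986×0.520)) + 1.641 e^(−0.986×0.520)
= 5.308 × (0.8529 − 0.5989) + 1.641 × 0.5989 = 2.331 mg/L.
DO = 8.21 − 2.331 = 5.879 mg/L.

DO ≈ 5.88 mg/L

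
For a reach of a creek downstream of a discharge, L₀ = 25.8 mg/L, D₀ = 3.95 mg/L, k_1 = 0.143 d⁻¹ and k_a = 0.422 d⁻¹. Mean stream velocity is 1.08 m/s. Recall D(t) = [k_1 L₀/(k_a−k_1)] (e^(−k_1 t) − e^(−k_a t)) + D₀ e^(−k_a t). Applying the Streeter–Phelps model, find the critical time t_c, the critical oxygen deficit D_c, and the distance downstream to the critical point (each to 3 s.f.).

At the critical point dD/dt = 0, so k_1 L₀ e^(−k_1 t) = k_a D. Substituting D(t) from the Streeter–Phelps equation and solving for t gives
t_c = ln[(k_a/k_1)(1 − D₀(k_a−k_1)/(k_1 L₀))] / (k_a−k_1).
Here k_a−k_1 = 0.2790 d⁻¹ and 1 − D₀(k_a−k_1)/(k_1 L₀) = 1 − 3.95×0.2790/(0.143×25.8) = 0.7013, so
t_c = ln(2.951 × 0.7013) / 0.2790 = 0.7273 / 0.2790 = 2.607 d.
D_c = (k_1/k_a) L₀ e^(−k_1 t_c) = (0.143/0.422) × 25.8 × e^(−0.143×2.607) = 0.3389 × 25.8 × 0.6888 = 6.022 mg/L.
x_c = v t_c = 1.08 m/s × 2.607 d × 86400 s/d = 243300 m ≈ 243 km.

t_c ≈ 2.61 d; D_c ≈ 6.02 mg/L; x_c ≈ 243 km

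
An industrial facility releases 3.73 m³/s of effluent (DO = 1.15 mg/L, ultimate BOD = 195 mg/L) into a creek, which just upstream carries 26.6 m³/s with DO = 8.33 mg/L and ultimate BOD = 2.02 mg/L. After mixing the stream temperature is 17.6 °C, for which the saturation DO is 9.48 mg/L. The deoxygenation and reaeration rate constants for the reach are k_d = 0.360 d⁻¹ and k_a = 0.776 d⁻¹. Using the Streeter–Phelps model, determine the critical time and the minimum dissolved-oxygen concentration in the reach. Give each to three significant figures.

t_c ≈ 1.62 d; minimum DO ≈ 2.80 mg/L

Mixed DO = (26.6×8.33 + 3.73×1.15)/(26.6+3.73) = 225.9/30.33 = 7.447 mg/L.
Mixed L₀ = (26.6×2.02 + 3.73×195)/(30.33) = 781.1/30.33 = 25.75 mg/L.
Initial deficit D₀ = C_s − DO₀ = 9.48 − 7.447 = 2.033 mg/L.
t_c = (1/0.4160) ln[(0.776/0.360)(1 − 2.033×0.4160/(0.360×25.75))] = 2.404 × ln(1.959) = 1.616 d.
D_c = (0.360/0.776) × 25.75 × e^(−0.360×1.616) = 0.4639 × 25.75 × 0.5588 = 6.677 mg/L.
Minimum DO = 9.48 − 6.677 = 2.803 mg/L.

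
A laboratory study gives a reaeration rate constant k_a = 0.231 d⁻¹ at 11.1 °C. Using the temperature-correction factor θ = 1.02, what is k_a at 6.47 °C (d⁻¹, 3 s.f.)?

k_a ≈ 0.211 d⁻¹

k_a(T₂) = k_a(T₁) · θ^(T₂−T₁) = 0.231 × 1.02^(6.47−11.1)
= 0.231 × 1.02^-4.63 = 0.231 × 0.9124 = 0.2108 d⁻¹.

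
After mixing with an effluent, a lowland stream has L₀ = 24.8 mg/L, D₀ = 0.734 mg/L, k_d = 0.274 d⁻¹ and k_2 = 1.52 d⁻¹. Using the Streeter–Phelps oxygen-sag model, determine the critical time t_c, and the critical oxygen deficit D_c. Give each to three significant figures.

t_c = [1/(k_2−k_d)] ln[(k_2/k_d)(1 − D₀(k_2−k_d)/(k_d L₀))]
= [1/(1.52−0.274)] ln[(1.52/0.274)(1 − 0.734×1.246/(0.274×24.8))]
= (1/1.246) ln[5.547 × 0.8654] = 0.8026 × ln(4.801) = 0.8026 × 1.569 = 1.259 d.
D_c = (k_d/k_2) L₀ e^(−k_d t_c) = (0.274/1.52) × 24.8 × e^(−0.274×1.259) = 0.1803 × 24.8 × 0.7082 = 3.166 mg/L.

t_c ≈ 1.26 d; D_c ≈ 3.17 mg/L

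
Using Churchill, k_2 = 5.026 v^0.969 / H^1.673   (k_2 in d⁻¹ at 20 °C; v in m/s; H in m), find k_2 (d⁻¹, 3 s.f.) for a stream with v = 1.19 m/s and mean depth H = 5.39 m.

k_2 = 5.026 × 1.19^0.969 / 5.39^1.673 = 5.026 × 1.184 / 16.75 = 0.3552 d⁻¹.

k_2 ≈ 0.355 d⁻¹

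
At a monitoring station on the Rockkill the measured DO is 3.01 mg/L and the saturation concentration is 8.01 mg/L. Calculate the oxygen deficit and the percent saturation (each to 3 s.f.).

D ≈ 5.00 mg/L; 37.6 % saturation

D = C_s − C = 8.01 − 3.01 = 5.00 mg/L.
% saturation = 3.01/8.01 × 100 = 37.6 %.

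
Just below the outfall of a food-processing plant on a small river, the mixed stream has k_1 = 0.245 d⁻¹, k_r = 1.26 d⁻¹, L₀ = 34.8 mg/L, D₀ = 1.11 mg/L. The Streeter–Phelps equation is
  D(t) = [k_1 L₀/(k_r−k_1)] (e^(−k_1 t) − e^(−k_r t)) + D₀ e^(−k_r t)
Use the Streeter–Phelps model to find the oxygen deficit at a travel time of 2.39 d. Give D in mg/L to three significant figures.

k_1 L₀/(k_r−k_1) = 0.245×34.8/(1.26−0.245) = 8.526/1.015 = 8.400 mg/L.
e^(−k_1 t) = e^(−0.245×2.390) = 0.5568; e^(−k_r t) = e^(−1.26×2.390) = 0.04922.
D = 8.400 × (0.5568 − 0.04922) + 1.11 × 0.04922 = 4.264 + 0.05464 = 4.318 mg/L.

D ≈ 4.32 mg/L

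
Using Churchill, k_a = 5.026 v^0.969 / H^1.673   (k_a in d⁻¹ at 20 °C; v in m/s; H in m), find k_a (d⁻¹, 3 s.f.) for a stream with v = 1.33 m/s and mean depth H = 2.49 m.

k_a ≈ 1.44 d⁻¹

k_a = 5.026 × 1.33^0.969 / 2.49^1.673 = 5.026 × 1.318 / 4.601 = 1.440 d⁻¹.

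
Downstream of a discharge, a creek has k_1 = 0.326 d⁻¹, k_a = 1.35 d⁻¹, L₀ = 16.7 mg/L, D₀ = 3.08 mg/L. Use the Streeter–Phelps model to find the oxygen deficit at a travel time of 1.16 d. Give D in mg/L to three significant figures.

D ≈ 3.18 mg/L

k_1 L₀/(k_a−k_1) = 0.326×16.7/(1.35−0.326) = 5.444/1.024 = 5.317 mg/L.
e^(−k_1 t) = e^(−0.326×1.160) = 0.6851; e^(−k_a t) = e^(−1.35×1.160) = 0.2089.
D = 5.317 × (0.6851 − 0.2089) + 3.08 × 0.2089 = 2.532 + 0.6433 = 3.175 mg/L.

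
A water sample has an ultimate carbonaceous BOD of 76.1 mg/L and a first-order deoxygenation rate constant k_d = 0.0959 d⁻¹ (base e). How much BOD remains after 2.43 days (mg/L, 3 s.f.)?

L_t = L₀ e^(−k_d t) = 76.1 × e^(−0.0959×2.43) = 76.1 × 0.7921 = 60.28 mg/L.

L ≈ 60.3 mg/L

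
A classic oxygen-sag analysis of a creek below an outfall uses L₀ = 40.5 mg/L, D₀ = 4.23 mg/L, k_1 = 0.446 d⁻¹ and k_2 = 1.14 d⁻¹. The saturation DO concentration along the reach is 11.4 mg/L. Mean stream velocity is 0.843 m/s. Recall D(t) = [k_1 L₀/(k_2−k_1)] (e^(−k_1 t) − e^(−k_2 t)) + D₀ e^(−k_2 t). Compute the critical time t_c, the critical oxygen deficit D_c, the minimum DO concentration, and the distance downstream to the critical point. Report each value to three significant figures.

t_c ≈ 1.10 d; D_c ≈ 9.72 mg/L; min DO ≈ 1.68 mg/L; x_c ≈ 79.9 km

t_c = [1/(k_2−k_1)] ln[(k_2/k_1)(1 − D₀(k_2−k_1)/(k_1 L₀))]
= [1/(1.14−0.446)] ln[(1.14/0.446)(1 − 4.23×0.6940/(0.446×40.5))]
= (1/0.6940) ln[2.556 × 0.8375] = 1.441 × ln(2.141) = 1.441 × 0.7611 = 1.097 d.
L(t_c) = L₀ e^(−k_1 t_c) = 40.5 × 0.6132 = 24.83 mg/L, and at the critical point k_2 D_c = k_1 L, so D_c = (0.446/1.14) × 24.83 = 9.715 mg/L.
Minimum DO = C_s − D_c = 11.4 − 9.715 = 1.685 mg/L.
x_c = v t_c = 0.843 m/s × 1.097 d × 86400 s/d = 79880 m ≈ 79.9 km.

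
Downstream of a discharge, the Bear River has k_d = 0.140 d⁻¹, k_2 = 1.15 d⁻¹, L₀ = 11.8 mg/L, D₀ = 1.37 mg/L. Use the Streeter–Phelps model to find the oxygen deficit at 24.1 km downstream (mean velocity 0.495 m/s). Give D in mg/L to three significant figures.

D ≈ 1.37 mg/L

Travel time t = x/v = 24.1 km / (0.495 m/s) = 24100 m / 0.495 m/s = 48690 s = 0.5635 d.
k_d L₀/(k_2−k_d) = 0.140×11.8/(1.15−0.140) = 1.652/1.010 = 1.636 mg/L.
e^(−k_d t) = e^(−0.140×0.5635) = 0.9241; e^(−k_2 t) = e^(−1.15×0.5635) = 0.5231.
D = 1.636 × (0.9241 − 0.5231) + 1.37 × 0.5231 = 0.6560 + 0.7166 = 1.373 mg/L.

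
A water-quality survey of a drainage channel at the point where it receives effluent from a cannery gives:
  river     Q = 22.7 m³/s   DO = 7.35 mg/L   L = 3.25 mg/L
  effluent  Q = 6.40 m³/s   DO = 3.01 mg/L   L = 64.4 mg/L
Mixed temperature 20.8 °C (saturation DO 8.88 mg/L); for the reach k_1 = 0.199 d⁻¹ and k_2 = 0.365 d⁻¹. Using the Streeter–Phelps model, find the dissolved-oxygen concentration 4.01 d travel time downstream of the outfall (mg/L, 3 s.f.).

DO ≈ 3.92 mg/L

Mixed DO = (22.7×7.35 + 6.40×3.01)/(22.7+6.40) = 186.1/29.10 = 6.395 mg/L.
Mixed L₀ = (22.7×3.25 + 6.40×64.4)/(29.10) = 485.9/29.10 = 16.70 mg/L.
Initial deficit D₀ = C_s − DO₀ = 8.88 − 6.395 = 2.485 mg/L.
D(4.01) = [0.199×16.70/(0.365−0.199)](e^(−0.199×4.01) − e^(−0.365×4.01)) + 2.485 e^(−0.365×4.01)
= 20.02 × (0.4502 − 0.2314) + 2.485 × 0.2314 = 4.956 mg/L.
DO = 8.88 − 4.956 = 3.924 mg/L.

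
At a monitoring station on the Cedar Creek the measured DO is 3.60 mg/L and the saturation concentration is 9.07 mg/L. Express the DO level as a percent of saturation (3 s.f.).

39.7 % saturation

% saturation = C/C_s × 100 = 3.60/9.07 × 100 = 39.7 %.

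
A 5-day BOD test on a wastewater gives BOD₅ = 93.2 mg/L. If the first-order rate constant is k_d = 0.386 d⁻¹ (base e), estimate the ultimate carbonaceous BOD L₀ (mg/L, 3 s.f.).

L₀ ≈ 109 mg/L

BOD₅ = L₀(1 − e^(−5k_d)) ⇒ L₀ = BOD₅ / (1 − e^(−5×0.386))
= 93.2 / (1 − 0.1451) = 93.2 / 0.8549 = 109.0 mg/L.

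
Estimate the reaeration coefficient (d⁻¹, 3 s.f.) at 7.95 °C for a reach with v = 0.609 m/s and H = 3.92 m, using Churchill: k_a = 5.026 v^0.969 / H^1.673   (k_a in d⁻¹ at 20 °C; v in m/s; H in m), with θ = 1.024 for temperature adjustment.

k_a ≈ 0.238 d⁻¹

k_a(20) = 5.026 × 0.609^0.969 / 3.92^1.673 = 5.026 × 0.6184 / 9.830 = 0.3162 d⁻¹.
k_a(7.95) = 0.3162 × 1.024^(7.95−20) = 0.3162 × 0.7514 = 0.2376 d⁻¹.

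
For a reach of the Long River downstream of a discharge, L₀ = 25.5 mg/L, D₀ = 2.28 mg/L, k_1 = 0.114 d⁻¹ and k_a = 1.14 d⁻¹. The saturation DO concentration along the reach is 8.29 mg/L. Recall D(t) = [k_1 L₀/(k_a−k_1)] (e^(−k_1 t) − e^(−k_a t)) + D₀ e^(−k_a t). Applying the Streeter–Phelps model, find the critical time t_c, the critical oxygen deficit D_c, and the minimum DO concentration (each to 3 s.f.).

With k_a/k_1 = 10.00 and 1 − D₀(k_a−k_1)/(k_1 L₀) = 0.1953,
t_c = ln(10.00 × 0.1953) / (1.14 − 0.114) = ln(1.953) / 1.026 = 0.6693/1.026 = 0.6524 d.
D_c = (k_1/k_a) L₀ e^(−k_1 t_c) = (0.114/1.14) × 25.5 × e^(−0.114×0.6524) = 0.1000 × 25.5 × 0.9283 = 2.367 mg/L.
Minimum DO = C_s − D_c = 8.29 − 2.367 = 5.923 mg/L.

t_c ≈ 0.652 d; D_c ≈ 2.37 mg/L; min DO ≈ 5.92 mg/L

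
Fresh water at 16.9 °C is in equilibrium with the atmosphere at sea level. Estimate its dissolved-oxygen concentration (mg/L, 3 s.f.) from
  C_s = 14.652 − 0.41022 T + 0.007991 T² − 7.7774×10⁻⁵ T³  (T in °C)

C_s ≈ 9.63 mg/L

C_s = 14.652 − 0.41022×16.9 + 0.007991×16.9² − 7.7774×10⁻⁵×16.9³ = 9.626 mg/L.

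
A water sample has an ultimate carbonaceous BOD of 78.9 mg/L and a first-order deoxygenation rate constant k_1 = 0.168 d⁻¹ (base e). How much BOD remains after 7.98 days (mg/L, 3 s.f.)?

L_t = L₀ e^(−k_1 t) = 78.9 × e^(−0.168×7.98) = 78.9 × 0.2617 = 20.65 mg/L.

L ≈ 20.6 mg/L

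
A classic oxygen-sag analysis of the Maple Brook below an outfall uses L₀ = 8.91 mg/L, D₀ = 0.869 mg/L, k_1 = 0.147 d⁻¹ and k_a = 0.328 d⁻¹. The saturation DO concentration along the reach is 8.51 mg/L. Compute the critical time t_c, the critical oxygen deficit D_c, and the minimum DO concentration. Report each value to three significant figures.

t_c ≈ 3.73 d; D_c ≈ 2.31 mg/L; min DO ≈ 6.20 mg/L

With k_a/k_1 = 2.231 and 1 − D₀(k_a−k_1)/(k_1 L₀) = 0.8799,
t_c = ln(2.231 × 0.8799) / (0.328 − 0.147) = ln(1.963) / 0.1810 = 0.6746/0.1810 = 3.727 d.
L(t_c) = L₀ e^(−k_1 t_c) = 8.91 × 0.5782 = 5.151 mg/L, and at the critical point k_a D_c = k_1 L, so D_c = (0.147/0.328) × 5.151 = 2.309 mg/L.
Minimum DO = C_s − D_c = 8.51 − 2.309 = 6.201 mg/L.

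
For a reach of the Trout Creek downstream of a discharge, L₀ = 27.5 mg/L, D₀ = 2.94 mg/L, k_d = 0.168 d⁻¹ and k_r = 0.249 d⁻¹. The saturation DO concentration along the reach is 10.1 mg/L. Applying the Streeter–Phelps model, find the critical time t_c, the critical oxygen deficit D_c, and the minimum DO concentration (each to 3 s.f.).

t_c ≈ 4.20 d; D_c ≈ 9.16 mg/L; min DO ≈ 0.945 mg/L

t_c = [1/(k_r−k_d)] ln[(k_r/k_d)(1 − D₀(k_r−k_d)/(k_d L₀))]
= [1/(0.249−0.168)] ln[(0.249/0.168)(1 − 2.94×0.08100/(0.168×27.5))]
= (1/0.08100) ln[1.482 × 0.9485] = 12.35 × ln(1.406) = 12.35 × 0.3406 = 4.205 d.
L(t_c) = L₀ e^(−k_d t_c) = 27.5 × 0.4934 = 13.57 mg/L, and at the critical point k_r D_c = k_d L, so D_c = (0.168/0.249) × 13.57 = 9.155 mg/L.
Minimum DO = C_s − D_c = 10.1 − 9.155 = 0.9447 mg/L.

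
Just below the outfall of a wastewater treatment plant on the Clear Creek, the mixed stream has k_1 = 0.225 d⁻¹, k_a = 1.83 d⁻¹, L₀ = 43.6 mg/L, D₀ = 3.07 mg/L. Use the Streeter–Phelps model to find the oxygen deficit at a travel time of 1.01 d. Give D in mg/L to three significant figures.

k_1 L₀/(k_a−k_1) = 0.225×43.6/(1.83−0.225) = 9.810/1.605 = 6.112 mg/L.
e^(−k_1 t) = e^(−0.225×1.010) = 0.7967; e^(−k_a t) = e^(−1.83×1.010) = 0.1575.
D = 6.112 × (0.7967 − 0.1575) + 3.07 × 0.1575 = 3.907 + 0.4835 = 4.391 mg/L.

D ≈ 4.39 mg/L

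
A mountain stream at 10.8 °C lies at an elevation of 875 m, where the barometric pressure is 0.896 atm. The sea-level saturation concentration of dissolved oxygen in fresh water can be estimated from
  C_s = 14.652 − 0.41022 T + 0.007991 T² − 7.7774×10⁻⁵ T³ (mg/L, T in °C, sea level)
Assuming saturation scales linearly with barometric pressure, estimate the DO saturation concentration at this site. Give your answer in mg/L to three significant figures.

At sea level: C_s = 14.652 − 0.41022×10.8 + 0.007991×10.8² − 7.7774×10⁻⁵×10.8³ = 11.06 mg/L.
Pressure correction: C_s' = 11.06 × 0.896 = 9.906 mg/L.

C_s ≈ 9.91 mg/L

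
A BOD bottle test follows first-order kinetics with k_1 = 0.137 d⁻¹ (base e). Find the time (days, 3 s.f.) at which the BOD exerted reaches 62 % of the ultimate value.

t ≈ 7.06 d

y/L₀ = 1 − e^(−k_1 t) = 0.62 ⇒ e^(−k_1 t) = 0.380
t = −ln(0.380) / 0.137 = 0.9676 / 0.137 = 7.063 d.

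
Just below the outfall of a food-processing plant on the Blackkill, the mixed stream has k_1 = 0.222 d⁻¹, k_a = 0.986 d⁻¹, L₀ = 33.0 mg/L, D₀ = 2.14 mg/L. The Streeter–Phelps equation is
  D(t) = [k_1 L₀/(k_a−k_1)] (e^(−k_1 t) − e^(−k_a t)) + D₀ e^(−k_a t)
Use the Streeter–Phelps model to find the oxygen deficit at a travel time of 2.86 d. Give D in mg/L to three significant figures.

k_1 L₀/(k_a−k_1) = 0.222×33.0/(0.986−0.222) = 7.326/0.7640 = 9.589 mg/L.
e^(−k_1 t) = e^(−0.222×2.860) = 0.5300; e^(−k_a t) = e^(−0.986×2.860) = 0.05961.
D = 9.589 × (0.5300 − 0.05961) + 2.14 × 0.05961 = 4.510 + 0.1276 = 4.638 mg/L.

D ≈ 4.64 mg/L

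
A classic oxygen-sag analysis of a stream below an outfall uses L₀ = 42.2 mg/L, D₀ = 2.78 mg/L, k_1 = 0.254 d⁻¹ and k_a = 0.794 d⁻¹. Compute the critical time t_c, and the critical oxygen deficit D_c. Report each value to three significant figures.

t_c ≈ 1.83 d; D_c ≈ 8.48 mg/L

t_c = [1/(k_a−k_1)] ln[(k_a/k_1)(1 − D₀(k_a−k_1)/(k_1 L₀))]
= [1/(0.794−0.254)] ln[(0.794/0.254)(1 − 2.78×0.5400/(0.254×42.2))]
= (1/0.5400) ln[3.126 × 0.8599] = 1.852 × ln(2.688) = 1.852 × 0.9889 = 1.831 d.
L(t_c) = L₀ e^(−k_1 t_c) = 42.2 × 0.6281 = 26.50 mg/L, and at the critical point k_a D_c = k_1 L, so D_c = (0.254/0.794) × 26.50 = 8.479 mg/L.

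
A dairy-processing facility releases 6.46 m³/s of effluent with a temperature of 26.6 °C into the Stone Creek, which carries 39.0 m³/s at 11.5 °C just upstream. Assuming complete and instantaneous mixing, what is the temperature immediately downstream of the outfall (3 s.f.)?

13.6 °C

Flow-weighted mixing: C = (Q_r C_r + Q_w C_w)/(Q_r + Q_w)
= (39.0×11.5 + 6.46×26.6)/(39.0 + 6.46) = 620.3/45.46 = 13.65 °C.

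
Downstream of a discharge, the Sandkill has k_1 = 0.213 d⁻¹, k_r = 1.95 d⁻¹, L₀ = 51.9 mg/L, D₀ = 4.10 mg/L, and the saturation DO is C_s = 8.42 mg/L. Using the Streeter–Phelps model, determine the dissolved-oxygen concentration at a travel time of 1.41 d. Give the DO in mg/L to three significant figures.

k_1 L₀/(k_r−k_1) = 0.213×51.9/(1.95−0.213) = 11.05/1.737 = 6.364 mg/L.
e^(−k_1 t) = e^(−0.213×1.410) = 0.7406; e^(−k_r t) = e^(−1.95×1.410) = 0.06396.
D = 6.364 × (0.7406 − 0.06396) + 4.10 × 0.06396 = 4.306 + 0.2622 = 4.568 mg/L.
DO = C_s − D = 8.42 − 4.568 = 3.852 mg/L.

DO ≈ 3.85 mg/L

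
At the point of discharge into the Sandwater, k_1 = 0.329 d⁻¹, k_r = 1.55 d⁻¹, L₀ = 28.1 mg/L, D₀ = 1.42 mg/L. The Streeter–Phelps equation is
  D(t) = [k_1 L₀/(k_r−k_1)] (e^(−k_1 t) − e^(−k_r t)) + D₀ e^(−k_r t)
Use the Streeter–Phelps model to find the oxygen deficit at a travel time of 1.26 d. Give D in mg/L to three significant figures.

k_1 L₀/(k_r−k_1) = 0.329×28.1/(1.55−0.329) = 9.245/1.221 = 7.572 mg/L.
e^(−k_1 t) = e^(−0.329×1.260) = 0.6606; e^(−k_r t) = e^(−1.55×1.260) = 0.1418.
D = 7.572 × (0.6606 − 0.1418) + 1.42 × 0.1418 = 3.928 + 0.2014 = 4.130 mg/L.

D ≈ 4.13 mg/L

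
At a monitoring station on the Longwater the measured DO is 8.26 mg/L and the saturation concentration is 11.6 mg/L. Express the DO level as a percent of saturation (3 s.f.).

% saturation = C/C_s × 100 = 8.26/11.6 × 100 = 71.2 %.

71.2 % saturation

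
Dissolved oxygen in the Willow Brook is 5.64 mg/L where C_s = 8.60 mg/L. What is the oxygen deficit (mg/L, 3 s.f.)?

D = C_s − C = 8.60 − 5.64 = 2.96 mg/L.

D ≈ 2.96 mg/L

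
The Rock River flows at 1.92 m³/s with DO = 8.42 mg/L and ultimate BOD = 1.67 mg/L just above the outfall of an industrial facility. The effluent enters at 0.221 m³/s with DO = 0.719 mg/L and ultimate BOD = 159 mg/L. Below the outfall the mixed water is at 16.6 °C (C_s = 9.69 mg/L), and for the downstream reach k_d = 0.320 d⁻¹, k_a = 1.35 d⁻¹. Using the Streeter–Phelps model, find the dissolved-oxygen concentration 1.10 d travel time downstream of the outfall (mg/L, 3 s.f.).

Mixed DO = (1.92×8.42 + 0.221×0.719)/(1.92+0.221) = 16.33/2.141 = 7.625 mg/L.
Mixed L₀ = (1.92×1.67 + 0.221×159)/(2.141) = 38.35/2.141 = 17.91 mg/L.
Initial deficit D₀ = C_s − DO₀ = 9.69 − 7.625 = 2.065 mg/L.
D(1.10) = [0.320×17.91/(1.35−0.320)](e^(−0.320×1.10) − e^(−1.35×1.10)) + 2.065 e^(−1.35×1.10)
= 5.564 × (0.7033 − 0.2265) + 2.065 × 0.2265 = 3.121 mg/L.
DO = 9.69 − 3.121 = 6.569 mg/L.

DO ≈ 6.57 mg/L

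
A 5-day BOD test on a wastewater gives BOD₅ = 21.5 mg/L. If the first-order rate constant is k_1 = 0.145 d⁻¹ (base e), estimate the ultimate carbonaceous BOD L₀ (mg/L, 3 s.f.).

BOD₅ = L₀(1 − e^(−5k_1)) ⇒ L₀ = BOD₅ / (1 − e^(−5×0.145))
= 21.5 / (1 − 0.4843) = 21.5 / 0.5157 = 41.69 mg/L.

L₀ ≈ 41.7 mg/L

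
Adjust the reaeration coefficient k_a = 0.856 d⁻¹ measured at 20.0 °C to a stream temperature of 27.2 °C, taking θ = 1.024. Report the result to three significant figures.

k_a(T₂) = k_a(T₁) · θ^(T₂−T₁) = 0.856 × 1.024^(27.2−20.0)
= 0.856 × 1.024^7.20 = 0.856 × 1.186 = 1.015 d⁻¹.

k_a ≈ 1.02 d⁻¹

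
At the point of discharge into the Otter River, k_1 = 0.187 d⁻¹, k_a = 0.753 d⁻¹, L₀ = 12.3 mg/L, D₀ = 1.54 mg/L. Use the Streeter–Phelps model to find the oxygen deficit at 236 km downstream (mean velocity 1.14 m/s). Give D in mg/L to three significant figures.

D ≈ 2.18 mg/L

Travel time t = x/v = 236 km / (1.14 m/s) = 236000 m / 1.14 m/s = 207000 s = 2.396 d.
k_1 L₀/(k_a−k_1) = 0.187×12.3/(0.753−0.187) = 2.300/0.5660 = 4.064 mg/L.
e^(−k_1 t) = e^(−0.187×2.396) = 0.6389; e^(−k_a t) = e^(−0.753×2.396) = 0.1646.
D = 4.064 × (0.6389 − 0.1646) + 1.54 × 0.1646 = 1.927 + 0.2535 = 2.181 mg/L.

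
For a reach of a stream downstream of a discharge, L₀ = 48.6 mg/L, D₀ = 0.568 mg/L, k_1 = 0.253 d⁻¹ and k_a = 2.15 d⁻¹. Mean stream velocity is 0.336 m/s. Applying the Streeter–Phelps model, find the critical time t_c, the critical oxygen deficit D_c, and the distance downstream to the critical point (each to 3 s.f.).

t_c ≈ 1.08 d; D_c ≈ 4.35 mg/L; x_c ≈ 31.3 km

At the critical point dD/dt = 0, so k_1 L₀ e^(−k_1 t) = k_a D. Substituting D(t) from the Streeter–Phelps equation and solving for t gives
t_c = ln[(k_a/k_1)(1 − D₀(k_a−k_1)/(k_1 L₀))] / (k_a−k_1).
Here k_a−k_1 = 1.897 d⁻¹ and 1 − D₀(k_a−k_1)/(k_1 L₀) = 1 − 0.568×1.897/(0.253×48.6) = 0.9124, so
t_c = ln(8.498 × 0.9124) / 1.897 = 2.048 / 1.897 = 1.080 d.
D_c = (k_1/k_a) L₀ e^(−k_1 t_c) = (0.253/2.15) × 48.6 × e^(−0.253×1.080) = 0.1177 × 48.6 × 0.7610 = 4.352 mg/L.
x_c = v t_c = 0.336 m/s × 1.080 d × 86400 s/d = 31340 m ≈ 31.3 km.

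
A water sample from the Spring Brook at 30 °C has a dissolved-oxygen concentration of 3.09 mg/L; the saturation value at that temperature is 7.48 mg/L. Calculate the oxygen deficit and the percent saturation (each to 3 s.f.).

D ≈ 4.39 mg/L; 41.3 % saturation

D = C_s − C = 7.48 − 3.09 = 4.39 mg/L.
% saturation = 3.09/7.48 × 100 = 41.3 %.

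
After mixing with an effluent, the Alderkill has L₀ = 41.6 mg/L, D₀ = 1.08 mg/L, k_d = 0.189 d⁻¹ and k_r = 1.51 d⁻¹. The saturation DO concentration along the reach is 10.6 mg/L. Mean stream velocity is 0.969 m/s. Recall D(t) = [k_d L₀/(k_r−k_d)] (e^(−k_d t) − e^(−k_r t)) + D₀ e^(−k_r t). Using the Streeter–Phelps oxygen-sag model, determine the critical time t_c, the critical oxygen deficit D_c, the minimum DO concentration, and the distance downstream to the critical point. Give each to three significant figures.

t_c = [1/(k_r−k_d)] ln[(k_r/k_d)(1 − D₀(k_r−k_d)/(k_d L₀))]
= [1/(1.51−0.189)] ln[(1.51/0.189)(1 − 1.08×1.321/(0.189×41.6))]
= (1/1.321) ln[7.989 × 0.8185] = 0.7570 × ln(6.540) = 0.7570 × 1.878 = 1.422 d.
D_c = (k_d/k_r) L₀ e^(−k_d t_c) = (0.189/1.51) × 41.6 × e^(−0.189×1.422) = 0.1252 × 41.6 × 0.7644 = 3.980 mg/L.
Minimum DO = C_s − D_c = 10.6 − 3.980 = 6.620 mg/L.
x_c = v t_c = 0.969 m/s × 1.422 d × 86400 s/d = 119000 m ≈ 119 km.

t_c ≈ 1.42 d; D_c ≈ 3.98 mg/L; min DO ≈ 6.62 mg/L; x_c ≈ 119 km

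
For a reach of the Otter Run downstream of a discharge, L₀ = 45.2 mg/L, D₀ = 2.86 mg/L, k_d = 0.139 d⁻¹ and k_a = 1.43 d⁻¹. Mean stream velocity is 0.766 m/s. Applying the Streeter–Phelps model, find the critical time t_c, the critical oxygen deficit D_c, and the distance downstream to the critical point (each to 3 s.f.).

t_c ≈ 1.12 d; D_c ≈ 3.76 mg/L; x_c ≈ 74.1 km

t_c = [1/(k_a−k_d)] ln[(k_a/k_d)(1 − D₀(k_a−k_d)/(k_d L₀))]
= [1/(1.43−0.139)] ln[(1.43/0.139)(1 − 2.86×1.291/(0.139×45.2))]
= (1/1.291) ln[10.29 × 0.4123] = 0.7746 × ln(4.242) = 0.7746 × 1.445 = 1.119 d.
L(t_c) = L₀ e^(−k_d t_c) = 45.2 × 0.8559 = 38.69 mg/L, and at the critical point k_a D_c = k_d L, so D_c = (0.139/1.43) × 38.69 = 3.761 mg/L.
x_c = v t_c = 0.766 m/s × 1.119 d × 86400 s/d = 74080 m ≈ 74.1 km.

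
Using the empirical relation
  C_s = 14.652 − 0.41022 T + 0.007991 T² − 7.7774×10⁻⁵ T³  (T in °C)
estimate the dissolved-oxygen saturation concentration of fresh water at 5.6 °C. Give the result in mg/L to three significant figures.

C_s = 14.652 − 0.41022×5.6 + 0.007991×5.6² − 7.7774×10⁻⁵×5.6³ = 12.59 mg/L.

C_s ≈ 12.6 mg/L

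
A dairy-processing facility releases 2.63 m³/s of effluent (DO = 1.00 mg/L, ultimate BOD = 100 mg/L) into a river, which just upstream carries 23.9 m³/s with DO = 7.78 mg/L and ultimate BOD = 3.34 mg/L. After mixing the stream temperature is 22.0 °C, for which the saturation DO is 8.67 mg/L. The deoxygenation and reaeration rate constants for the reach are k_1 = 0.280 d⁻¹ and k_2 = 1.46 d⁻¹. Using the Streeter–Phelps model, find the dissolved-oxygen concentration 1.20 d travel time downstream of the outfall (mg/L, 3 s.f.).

DO ≈ 6.74 mg/L

Mixed DO = (23.9×7.78 + 2.63×1.00)/(23.9+2.63) = 188.6/26.53 = 7.108 mg/L.
Mixed L₀ = (23.9×3.34 + 2.63×100)/(26.53) = 342.8/26.53 = 12.92 mg/L.
Initial deficit D₀ = C_s − DO₀ = 8.67 − 7.108 = 1.562 mg/L.
D(1.20) = [0.280×12.92/(1.46−0.280)](e^(−0.280×1.20) − e^(−1.46×1.20)) + 1.562 e^(−1.46×1.20)
= 3.066 × (0.7146 − 0.1734) + 1.562 × 0.1734 = 1.930 mg/L.
DO = 8.67 − 1.930 = 6.740 mg/L.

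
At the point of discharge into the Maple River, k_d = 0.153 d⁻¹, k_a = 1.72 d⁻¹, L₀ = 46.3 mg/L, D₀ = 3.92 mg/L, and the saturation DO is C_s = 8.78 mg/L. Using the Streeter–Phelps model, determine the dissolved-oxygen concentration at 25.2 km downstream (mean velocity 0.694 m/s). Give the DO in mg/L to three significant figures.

Travel time t = x/v = 25.2 km / (0.694 m/s) = 25200 m / 0.694 m/s = 36310 s = 0.4203 d.
k_d L₀/(k_a−k_d) = 0.153×46.3/(1.72−0.153) = 7.084/1.567 = 4.521 mg/L.
e^(−k_d t) = e^(−0.153×0.4203) = 0.9377; e^(−k_a t) = e^(−1.72×0.4203) = 0.4854.
D = 4.521 × (0.9377 − 0.4854) + 3.92 × 0.4854 = 2.045 + 1.903 = 3.948 mg/L.
DO = C_s − D = 8.78 − 3.948 = 4.832 mg/L.

DO ≈ 4.83 mg/L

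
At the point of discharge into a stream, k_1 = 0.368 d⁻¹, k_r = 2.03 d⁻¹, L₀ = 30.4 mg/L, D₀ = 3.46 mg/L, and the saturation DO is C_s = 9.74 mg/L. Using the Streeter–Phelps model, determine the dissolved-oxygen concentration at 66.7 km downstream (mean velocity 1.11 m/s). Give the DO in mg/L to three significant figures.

DO ≈ 5.33 mg/L

Travel time t = x/v = 66.7 km / (1.11 m/s) = 66700 m / 1.11 m/s = 60090 s = 0.6955 d.
k_1 L₀/(k_r−k_1) = 0.368×30.4/(2.03−0.368) = 11.19/1.662 = 6.731 mg/L.
e^(−k_1 t) = e^(−0.368×0.6955) = 0.7742; e^(−k_r t) = e^(−2.03×0.6955) = 0.2437.
D = 6.731 × (0.7742 − 0.2437) + 3.46 × 0.2437 = 3.571 + 0.8432 = 4.414 mg/L.
DO = C_s − D = 9.74 − 4.414 = 5.326 mg/L.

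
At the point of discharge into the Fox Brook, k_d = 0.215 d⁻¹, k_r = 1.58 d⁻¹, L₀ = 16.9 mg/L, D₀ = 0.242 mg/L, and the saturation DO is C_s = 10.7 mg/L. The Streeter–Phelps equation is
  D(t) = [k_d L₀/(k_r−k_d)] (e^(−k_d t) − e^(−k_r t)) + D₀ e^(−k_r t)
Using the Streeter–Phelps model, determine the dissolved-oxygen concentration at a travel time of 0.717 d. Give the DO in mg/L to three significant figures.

k_d L₀/(k_r−k_d) = 0.215×16.9/(1.58−0.215) = 3.633/1.365 = 2.662 mg/L.
e^(−k_d t) = e^(−0.215×0.7170) = 0.8571; e^(−k_r t) = e^(−1.58×0.7170) = 0.3221.
D = 2.662 × (0.8571 − 0.3221) + 0.242 × 0.3221 = 1.424 + 0.07795 = 1.502 mg/L.
DO = C_s − D = 10.7 − 1.502 = 9.198 mg/L.

DO ≈ 9.20 mg/L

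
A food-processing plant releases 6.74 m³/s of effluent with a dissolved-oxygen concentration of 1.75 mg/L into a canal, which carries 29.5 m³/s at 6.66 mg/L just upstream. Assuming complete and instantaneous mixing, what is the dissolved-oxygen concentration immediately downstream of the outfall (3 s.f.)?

Flow-weighted mixing: C = (Q_r C_r + Q_w C_w)/(Q_r + Q_w)
= (29.5×6.66 + 6.74×1.75)/(29.5 + 6.74) = 208.3/36.24 = 5.747 mg/L.

5.75 mg/L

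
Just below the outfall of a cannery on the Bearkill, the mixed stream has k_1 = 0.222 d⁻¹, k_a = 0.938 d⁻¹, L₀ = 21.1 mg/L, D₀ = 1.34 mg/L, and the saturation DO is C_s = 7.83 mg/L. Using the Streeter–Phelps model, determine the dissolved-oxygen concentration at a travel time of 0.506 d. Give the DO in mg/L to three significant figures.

DO ≈ 5.22 mg/L

k_1 L₀/(k_a−k_1) = 0.222×21.1/(0.938−0.222) = 4.684/0.7160 = 6.542 mg/L.
e^(−k_1 t) = e^(−0.222×0.5060) = 0.8937; e^(−k_a t) = e^(−0.938×0.5060) = 0.6221.
D = 6.542 × (0.8937 − 0.6221) + 1.34 × 0.6221 = 1.777 + 0.8336 = 2.611 mg/L.
DO = C_s − D = 7.83 − 2.611 = 5.219 mg/L.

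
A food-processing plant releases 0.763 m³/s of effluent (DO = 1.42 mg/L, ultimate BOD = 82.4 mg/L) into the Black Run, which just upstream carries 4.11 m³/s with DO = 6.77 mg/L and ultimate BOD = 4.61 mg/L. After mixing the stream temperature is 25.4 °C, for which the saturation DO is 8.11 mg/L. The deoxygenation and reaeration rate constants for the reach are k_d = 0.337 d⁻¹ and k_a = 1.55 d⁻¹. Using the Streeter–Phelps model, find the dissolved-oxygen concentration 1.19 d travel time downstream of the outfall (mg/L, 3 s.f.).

Mixed DO = (4.11×6.77 + 0.763×1.42)/(4.11+0.763) = 28.91/4.873 = 5.932 mg/L.
Mixed L₀ = (4.11×4.61 + 0.763×82.4)/(4.873) = 81.82/4.873 = 16.79 mg/L.
Initial deficit D₀ = C_s − DO₀ = 8.11 − 5.932 = 2.178 mg/L.
D(1.19) = [0.337×16.79/(1.55−0.337)](e^(−0.337×1.19) − e^(−1.55×1.19)) + 2.178 e^(−1.55×1.19)
= 4.665 × (0.6696 − 0.1581) + 2.178 × 0.1581 = 2.730 mg/L.
DO = 8.11 − 2.730 = 5.380 mg/L.

DO ≈ 5.38 mg/L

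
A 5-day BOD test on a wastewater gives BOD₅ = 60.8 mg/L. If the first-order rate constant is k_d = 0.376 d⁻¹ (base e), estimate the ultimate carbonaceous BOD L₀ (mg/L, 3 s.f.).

BOD₅ = L₀(1 − e^(−5k_d)) ⇒ L₀ = BOD₅ / (1 − e^(−5×0.376))
= 60.8 / (1 − 0.1526) = 60.8 / 0.8474 = 71.75 mg/L.

L₀ ≈ 71.7 mg/L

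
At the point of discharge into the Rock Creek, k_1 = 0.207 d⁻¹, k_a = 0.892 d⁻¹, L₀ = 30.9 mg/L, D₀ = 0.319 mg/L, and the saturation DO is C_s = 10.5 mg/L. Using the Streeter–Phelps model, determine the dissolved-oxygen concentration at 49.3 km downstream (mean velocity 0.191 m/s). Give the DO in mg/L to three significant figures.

Travel time t = x/v = 49.3 km / (0.191 m/s) = 49300 m / 0.191 m/s = 258100 s = 2.987 d.
k_1 L₀/(k_a−k_1) = 0.207×30.9/(0.892−0.207) = 6.396/0.6850 = 9.338 mg/L.
e^(−k_1 t) = e^(−0.207×2.987) = 0.5388; e^(−k_a t) = e^(−0.892×2.987) = 0.06961.
D = 9.338 × (0.5388 − 0.06961) + 0.319 × 0.06961 = 4.381 + 0.02221 = 4.403 mg/L.
DO = C_s − D = 10.5 − 4.403 = 6.097 mg/L.

DO ≈ 6.10 mg/L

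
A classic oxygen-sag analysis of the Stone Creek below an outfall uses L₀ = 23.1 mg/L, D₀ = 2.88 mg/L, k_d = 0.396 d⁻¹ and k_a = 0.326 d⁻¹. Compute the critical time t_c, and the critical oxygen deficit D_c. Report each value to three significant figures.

t_c ≈ 2.47 d; D_c ≈ 10.6 mg/L

With k_a/k_d = 0.8232 and 1 − D₀(k_a−k_d)/(k_d L₀) = 1.022,
t_c = ln(0.8232 × 1.022) / (0.326 − 0.396) = ln(0.8414) / -0.07000 = -0.1727/-0.07000 = 2.467 d.
D_c = (k_d/k_a) L₀ e^(−k_d t_c) = (0.396/0.326) × 23.1 × e^(−0.396×2.467) = 1.215 × 23.1 × 0.3764 = 10.56 mg/L.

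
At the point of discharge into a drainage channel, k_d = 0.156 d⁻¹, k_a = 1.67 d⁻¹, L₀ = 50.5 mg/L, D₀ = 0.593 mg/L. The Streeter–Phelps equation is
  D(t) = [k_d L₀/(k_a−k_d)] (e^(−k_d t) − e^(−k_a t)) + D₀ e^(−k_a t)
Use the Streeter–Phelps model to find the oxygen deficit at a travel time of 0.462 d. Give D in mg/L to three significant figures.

k_d L₀/(k_a−k_d) = 0.156×50.5/(1.67−0.156) = 7.878/1.514 = 5.203 mg/L.
e^(−k_d t) = e^(−0.156×0.4620) = 0.9305; e^(−k_a t) = e^(−1.67×0.4620) = 0.4623.
D = 5.203 × (0.9305 − 0.4623) + 0.593 × 0.4623 = 2.436 + 0.2741 = 2.710 mg/L.

D ≈ 2.71 mg/L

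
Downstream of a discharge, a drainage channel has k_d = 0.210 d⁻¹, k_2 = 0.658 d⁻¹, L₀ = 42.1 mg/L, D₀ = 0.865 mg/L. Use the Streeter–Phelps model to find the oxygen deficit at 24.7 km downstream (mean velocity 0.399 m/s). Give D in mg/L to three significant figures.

D ≈ 5.20 mg/L

Travel time t = x/v = 24.7 km / (0.399 m/s) = 24700 m / 0.399 m/s = 61900 s = 0.7165 d.
k_d L₀/(k_2−k_d) = 0.210×42.1/(0.658−0.210) = 8.841/0.4480 = 19.73 mg/L.
e^(−k_d t) = e^(−0.210×0.7165) = 0.8603; e^(−k_2 t) = e^(−0.658×0.7165) = 0.6241.
D = 19.73 × (0.8603 − 0.6241) + 0.865 × 0.6241 = 4.662 + 0.5398 = 5.201 mg/L.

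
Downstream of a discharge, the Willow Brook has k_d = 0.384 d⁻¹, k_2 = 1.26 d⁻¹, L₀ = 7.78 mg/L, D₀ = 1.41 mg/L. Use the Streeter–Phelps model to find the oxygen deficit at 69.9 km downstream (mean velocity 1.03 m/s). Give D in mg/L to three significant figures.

D ≈ 1.78 mg/L

Travel time t = x/v = 69.9 km / (1.03 m/s) = 69900 m / 1.03 m/s = 67860 s = 0.7855 d.
k_d L₀/(k_2−k_d) = 0.384×7.78/(1.26−0.384) = 2.988/0.8760 = 3.410 mg/L.
e^(−k_d t) = e^(−0.384×0.7855) = 0.7396; e^(−k_2 t) = e^(−1.26×0.7855) = 0.3717.
D = 3.410 × (0.7396 − 0.3717) + 1.41 × 0.3717 = 1.255 + 0.5241 = 1.779 mg/L.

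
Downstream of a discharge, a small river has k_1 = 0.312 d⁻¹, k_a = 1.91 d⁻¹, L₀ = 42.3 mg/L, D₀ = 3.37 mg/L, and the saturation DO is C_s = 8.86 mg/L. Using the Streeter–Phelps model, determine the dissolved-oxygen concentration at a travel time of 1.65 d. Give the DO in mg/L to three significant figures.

DO ≈ 4.13 mg/L

k_1 L₀/(k_a−k_1) = 0.312×42.3/(1.91−0.312) = 13.20/1.598 = 8.259 mg/L.
e^(−k_1 t) = e^(−0.312×1.650) = 0.5976; e^(−k_a t) = e^(−1.91×1.650) = 0.04279.
D = 8.259 × (0.5976 − 0.04279) + 3.37 × 0.04279 = 4.582 + 0.1442 = 4.726 mg/L.
DO = C_s − D = 8.86 − 4.726 = 4.134 mg/L.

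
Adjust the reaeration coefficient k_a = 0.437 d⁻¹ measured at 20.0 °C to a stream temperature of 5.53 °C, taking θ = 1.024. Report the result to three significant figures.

k_a ≈ 0.310 d⁻¹

k_a(T₂) = k_a(T₁) · θ^(T₂−T₁) = 0.437 × 1.024^(5.53−20.0)
= 0.437 × 1.024^-14.5 = 0.437 × 0.7095 = 0.3101 d⁻¹.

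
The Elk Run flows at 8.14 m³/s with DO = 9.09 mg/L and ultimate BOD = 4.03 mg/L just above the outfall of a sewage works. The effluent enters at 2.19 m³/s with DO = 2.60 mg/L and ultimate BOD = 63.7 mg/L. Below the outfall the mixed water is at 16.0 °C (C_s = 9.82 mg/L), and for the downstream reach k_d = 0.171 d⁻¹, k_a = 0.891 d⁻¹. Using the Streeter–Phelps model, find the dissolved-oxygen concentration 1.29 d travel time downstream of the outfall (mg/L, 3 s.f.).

DO ≈ 7.23 mg/L

Mixed DO = (8.14×9.09 + 2.19×2.60)/(8.14+2.19) = 79.69/10.33 = 7.714 mg/L.
Mixed L₀ = (8.14×4.03 + 2.19×63.7)/(10.33) = 172.3/10.33 = 16.68 mg/L.
Initial deficit D₀ = C_s − DO₀ = 9.82 − 7.714 = 2.106 mg/L.
D(1.29) = [0.171×16.68/(0.891−0.171)](e^(−0.171×1.29) − e^(−0.891×1.29)) + 2.106 e^(−0.891×1.29)
= 3.962 × (0.8020 − 0.3168) + 2.106 × 0.3168 = 2.589 mg/L.
DO = 9.82 − 2.589 = 7.231 mg/L.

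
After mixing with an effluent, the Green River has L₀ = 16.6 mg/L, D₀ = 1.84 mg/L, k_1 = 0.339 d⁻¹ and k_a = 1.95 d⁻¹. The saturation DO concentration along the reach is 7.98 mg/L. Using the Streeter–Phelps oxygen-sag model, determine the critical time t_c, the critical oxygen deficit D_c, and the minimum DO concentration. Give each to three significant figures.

t_c ≈ 0.622 d; D_c ≈ 2.34 mg/L; min DO ≈ 5.64 mg/L

With k_a/k_1 = 5.752 and 1 − D₀(k_a−k_1)/(k_1 L₀) = 0.4732,
t_c = ln(5.752 × 0.4732) / (1.95 − 0.339) = ln(2.722) / 1.611 = 1.001/1.611 = 0.6216 d.
L(t_c) = L₀ e^(−k_1 t_c) = 16.6 × 0.8100 = 13.45 mg/L, and at the critical point k_a D_c = k_1 L, so D_c = (0.339/1.95) × 13.45 = 2.338 mg/L.
Minimum DO = C_s − D_c = 7.98 − 2.338 = 5.642 mg/L.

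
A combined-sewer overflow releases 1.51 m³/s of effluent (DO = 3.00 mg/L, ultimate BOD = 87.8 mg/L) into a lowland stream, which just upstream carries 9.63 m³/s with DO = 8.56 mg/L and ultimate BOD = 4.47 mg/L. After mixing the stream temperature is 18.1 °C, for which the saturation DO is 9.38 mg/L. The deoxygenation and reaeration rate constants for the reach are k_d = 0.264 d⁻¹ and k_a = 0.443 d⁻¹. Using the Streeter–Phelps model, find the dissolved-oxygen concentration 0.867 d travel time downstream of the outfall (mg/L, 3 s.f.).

DO ≈ 5.65 mg/L

Mixed DO = (9.63×8.56 + 1.51×3.00)/(9.63+1.51) = 86.96/11.14 = 7.806 mg/L.
Mixed L₀ = (9.63×4.47 + 1.51×87.8)/(11.14) = 175.6/11.14 = 15.77 mg/L.
Initial deficit D₀ = C_s − DO₀ = 9.38 − 7.806 = 1.574 mg/L.
D(0.867) = [0.264×15.77/(0.443−0.264)](e^(−0.264×0.867) − e^(−0.443×0.867)) + 1.574 e^(−0.443×0.867)
= 23.25 × (0.7954 − 0.6811) + 1.574 × 0.6811 = 3.730 mg/L.
DO = 9.38 − 3.730 = 5.650 mg/L.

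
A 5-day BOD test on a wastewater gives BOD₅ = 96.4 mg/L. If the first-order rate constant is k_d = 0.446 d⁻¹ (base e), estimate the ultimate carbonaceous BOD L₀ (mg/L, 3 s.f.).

BOD₅ = L₀(1 − e^(−5k_d)) ⇒ L₀ = BOD₅ / (1 − e^(−5×0.446))
= 96.4 / (1 − 0.1075) = 96.4 / 0.8925 = 108.0 mg/L.

L₀ ≈ 108 mg/L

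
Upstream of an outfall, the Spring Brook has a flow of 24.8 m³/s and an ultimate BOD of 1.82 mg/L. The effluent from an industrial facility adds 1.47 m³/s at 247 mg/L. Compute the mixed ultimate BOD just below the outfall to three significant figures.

15.5 mg/L

Flow-weighted mixing: C = (Q_r C_r + Q_w C_w)/(Q_r + Q_w)
= (24.8×1.82 + 1.47×247)/(24.8 + 1.47) = 408.2/26.27 = 15.54 mg/L.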